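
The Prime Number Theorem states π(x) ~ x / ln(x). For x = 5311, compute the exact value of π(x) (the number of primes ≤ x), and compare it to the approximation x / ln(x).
π(5311) = 704;  x/ln(x) ≈ 619.18;  relative error ≈ 12.05%.

Directly count primes up to 5311: π(5311) = 704. The PNT approximation gives 5311/ln(5311) ≈ 5311/8.57754 ≈ 619.18. Relative error (π(x) − x/ln(x)) / π(x) ≈ 12.05%; the approximation is known to undercount slightly (Li(x) is a better estimate).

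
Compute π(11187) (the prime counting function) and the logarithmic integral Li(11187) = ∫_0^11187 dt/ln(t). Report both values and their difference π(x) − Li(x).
π(11187) = 1355;  Li(11187) ≈ 1374.22;  π(x) − Li(x) ≈ -19.22.

Direct count of primes ≤ 11187 gives π(11187) = 1355. Numerical evaluation of the logarithmic integral gives Li(11187) ≈ 1374.22. The difference π(x) − Li(x) ≈ -19.22 is typically negative for small/moderate x (Li(x) overestimates), though Littlewood's theorem shows this sign changes infinitely often.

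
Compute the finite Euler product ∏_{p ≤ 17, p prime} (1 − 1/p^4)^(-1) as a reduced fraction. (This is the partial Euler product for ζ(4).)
∏ = 54205291183043/50083135488000

The primes p ≤ 17 are [2, 3, 5, 7, 11, 13, 17]. For each prime, (1 − 1/p^4)^(-1) = p^4 / (p^4 − 1). The product is (1 − 1/2^4)^(-1), (1 − 1/3^4)^(-1), (1 − 1/5^4)^(-1), (1 − 1/7^4)^(-1), (1 − 1/11^4)^(-1), (1 − 1/13^4)^(-1), (1 − 1/17^4)^(-1) = ∏ p^4 / (p^4 − 1) = 54205291183043/50083135488000.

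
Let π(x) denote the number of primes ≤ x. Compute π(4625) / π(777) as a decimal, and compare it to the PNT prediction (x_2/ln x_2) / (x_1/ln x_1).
π(4625)/π(777) = 624/137 ≈ 4.5547;  PNT prediction ≈ 4.6942.

π(777) = 137 and π(4625) = 624, so π(4625)/π(777) ≈ 4.5547. The PNT-predicted ratio is (4625/ln(4625)) / (777/ln(777)) ≈ 4.6942. The two agree to within a few percent, as expected.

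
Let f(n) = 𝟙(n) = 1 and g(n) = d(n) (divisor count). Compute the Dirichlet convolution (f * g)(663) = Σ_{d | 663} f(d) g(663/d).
(𝟙 * d)(663) = 27

Divisors of 663: [1, 3, 13, 17, 39, 51, 221, 663]. For each d | 663:
  d = 1: 𝟙(1) · d(663/1) = 1 · 8 = 8
  d = 3: 𝟙(3) · d(663/3) = 1 · 4 = 4
  d = 13: 𝟙(13) · d(663/13) = 1 · 4 = 4
  d = 17: 𝟙(17) · d(663/17) = 1 · 4 = 4
  d = 39: 𝟙(39) · d(663/39) = 1 · 2 = 2
  d = 51: 𝟙(51) · d(663/51) = 1 · 2 = 2
  d = 221: 𝟙(221) · d(663/221) = 1 · 2 = 2
  d = 663: 𝟙(663) · d(663/663) = 1 · 1 = 1
Summing: (𝟙 * d)(663) = 8 + 4 + 4 + 4 + 2 + 2 + 2 + 1 = 27.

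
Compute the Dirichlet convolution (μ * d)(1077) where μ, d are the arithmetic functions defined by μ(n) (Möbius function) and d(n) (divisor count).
(μ * d)(1077) = 1

Divisors of 1077: [1, 3, 359, 1077]. For each d | 1077:
  d = 1: μ(1) · d(1077/1) = 1 · 4 = 4
  d = 3: μ(3) · d(1077/3) = -1 · 2 = -2
  d = 359: μ(359) · d(1077/359) = -1 · 2 = -2
  d = 1077: μ(1077) · d(1077/1077) = 1 · 1 = 1
Summing: (μ * d)(1077) = 4 + -2 + -2 + 1 = 1.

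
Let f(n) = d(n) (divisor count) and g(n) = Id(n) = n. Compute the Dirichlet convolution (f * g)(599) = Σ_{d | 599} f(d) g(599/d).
(d * Id)(599) = 601

Divisors of 599: [1, 599]. For each d | 599:
  d = 1: d(1) · Id(599/1) = 1 · 599 = 599
  d = 599: d(599) · Id(599/599) = 2 · 1 = 2
Summing: (d * Id)(599) = 599 + 2 = 601.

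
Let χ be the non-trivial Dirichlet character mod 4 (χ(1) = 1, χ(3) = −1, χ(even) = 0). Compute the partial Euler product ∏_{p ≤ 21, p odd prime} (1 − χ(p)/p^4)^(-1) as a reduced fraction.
∏ = 10388364341566686475/10504466734429503488

The odd primes p ≤ 21 are [3, 5, 7, 11, 13, 17, 19]. For each, χ(p) = 1 if p ≡ 1 mod 4, χ(p) = −1 if p ≡ 3 mod 4. Taking (1 − χ(p)/p^4)^(-1) = p^4/(p^4 − χ(p)): (1 − (-1)/3^4)^(-1) · (1 − (1)/5^4)^(-1) · (1 − (-1)/7^4)^(-1) · (1 − (-1)/11^4)^(-1) · (1 − (1)/13^4)^(-1) · (1 − (1)/17^4)^(-1) · (1 − (-1)/19^4)^(-1) = 10388364341566686475/10504466734429503488.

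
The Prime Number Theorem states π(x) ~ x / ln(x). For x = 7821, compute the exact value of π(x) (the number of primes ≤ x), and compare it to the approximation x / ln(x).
π(7821) = 988;  x/ln(x) ≈ 872.43;  relative error ≈ 11.70%.

Directly count primes up to 7821: π(7821) = 988. The PNT approximation gives 7821/ln(7821) ≈ 7821/8.96457 ≈ 872.43. Relative error (π(x) − x/ln(x)) / π(x) ≈ 11.70%; the approximation is known to undercount slightly (Li(x) is a better estimate).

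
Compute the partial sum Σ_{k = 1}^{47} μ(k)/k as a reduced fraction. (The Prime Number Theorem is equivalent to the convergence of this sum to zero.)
Σ μ(k)/k = -12611493192339623/614889782588491410

Values of μ(k) for 1 ≤ k ≤ 47: μ(1) = 1, μ(2) = -1, μ(3) = -1, μ(5) = -1, μ(6) = 1, μ(7) = -1, μ(10) = 1, μ(11) = -1, μ(13) = -1, μ(14) = 1, μ(15) = 1, μ(17) = -1, μ(19) = -1, μ(21) = 1, μ(22) = 1, μ(23) = -1, μ(26) = 1, μ(29) = -1, μ(30) = -1, μ(31) = -1, μ(33) = 1, μ(34) = 1, μ(35) = 1, μ(37) = -1, μ(38) = 1, μ(39) = 1, μ(41) = -1, μ(42) = -1, μ(43) = -1, μ(46) = 1, μ(47) = -1, with μ = 0 on non-squarefree integers. Summing μ(k)/k for k where μ(k) ≠ 0 gives -12611493192339623/614889782588491410 ≈ -0.0205. (PNT ⟺ this sum → 0 as n → ∞.)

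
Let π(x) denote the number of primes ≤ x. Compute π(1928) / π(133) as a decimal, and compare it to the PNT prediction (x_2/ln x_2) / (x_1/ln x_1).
π(1928)/π(133) = 293/32 ≈ 9.1562;  PNT prediction ≈ 9.3720.

π(133) = 32 and π(1928) = 293, so π(1928)/π(133) ≈ 9.1562. The PNT-predicted ratio is (1928/ln(1928)) / (133/ln(133)) ≈ 9.3720. The two agree to within a few percent, as expected.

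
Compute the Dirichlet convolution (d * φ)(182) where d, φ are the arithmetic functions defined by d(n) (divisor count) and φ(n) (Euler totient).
(d * φ)(182) = 336

Divisors of 182: [1, 2, 7, 13, 14, 26, 91, 182]. For each d | 182:
  d = 1: d(1) · φ(182/1) = 1 · 72 = 72
  d = 2: d(2) · φ(182/2) = 2 · 72 = 144
  d = 7: d(7) · φ(182/7) = 2 · 12 = 24
  d = 13: d(13) · φ(182/13) = 2 · 6 = 12
  d = 14: d(14) · φ(182/14) = 4 · 12 = 48
  d = 26: d(26) · φ(182/26) = 4 · 6 = 24
  d = 91: d(91) · φ(182/91) = 4 · 1 = 4
  d = 182: d(182) · φ(182/182) = 8 · 1 = 8
Summing: (d * φ)(182) = 72 + 144 + 24 + 12 + 48 + 24 + 4 + 8 = 336.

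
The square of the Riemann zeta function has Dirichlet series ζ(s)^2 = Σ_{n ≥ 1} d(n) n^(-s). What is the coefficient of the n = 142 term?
d(142) = 4

ζ(s)^2 = (Σ 1/m^s)(Σ 1/k^s). The coefficient of 1/n^s in the product is the number of ordered pairs (m, k) with mk = n, which equals d(n). For n = 142, divisors are [1, 2, 71, 142], so d(142) = 4.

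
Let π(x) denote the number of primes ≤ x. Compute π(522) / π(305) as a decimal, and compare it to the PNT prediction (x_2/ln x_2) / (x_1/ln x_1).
π(522)/π(305) = 98/62 ≈ 1.5806;  PNT prediction ≈ 1.5645.

π(305) = 62 and π(522) = 98, so π(522)/π(305) ≈ 1.5806. The PNT-predicted ratio is (522/ln(522)) / (305/ln(305)) ≈ 1.5645. The two agree to within a few percent, as expected.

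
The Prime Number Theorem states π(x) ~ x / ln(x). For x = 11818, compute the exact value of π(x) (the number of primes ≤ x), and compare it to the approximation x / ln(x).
π(11818) = 1416;  x/ln(x) ≈ 1260.27;  relative error ≈ 11.00%.

Directly count primes up to 11818: π(11818) = 1416. The PNT approximation gives 11818/ln(11818) ≈ 11818/9.37738 ≈ 1260.27. Relative error (π(x) − x/ln(x)) / π(x) ≈ 11.00%; the approximation is known to undercount slightly (Li(x) is a better estimate).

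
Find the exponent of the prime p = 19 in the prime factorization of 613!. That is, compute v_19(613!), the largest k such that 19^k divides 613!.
v_19(613!) = 33

Legendre's formula: v_p(n!) = Σ_{k ≥ 1} ⌊n / p^k⌋. For p = 19, n = 613, the terms are:
  ⌊613/19^1⌋ = ⌊613/19⌋ = 32
  ⌊613/19^2⌋ = ⌊613/361⌋ = 1
(the next term ⌊613/19^3⌋ = 0, terminating the sum). Summing: v_19(613!) = 32 + 1 = 33.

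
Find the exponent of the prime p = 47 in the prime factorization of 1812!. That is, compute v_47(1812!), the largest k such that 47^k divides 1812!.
v_47(1812!) = 38

Legendre's formula: v_p(n!) = Σ_{k ≥ 1} ⌊n / p^k⌋. For p = 47, n = 1812, the terms are:
  ⌊1812/47^1⌋ = ⌊1812/47⌋ = 38
(the next term ⌊1812/47^2⌋ = 0, terminating the sum). Summing: v_47(1812!) = 38 = 38.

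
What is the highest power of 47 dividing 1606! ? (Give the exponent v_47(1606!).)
v_47(1606!) = 34

Legendre's formula: v_p(n!) = Σ_{k ≥ 1} ⌊n / p^k⌋. For p = 47, n = 1606, the terms are:
  ⌊1606/47^1⌋ = ⌊1606/47⌋ = 34
(the next term ⌊1606/47^2⌋ = 0, terminating the sum). Summing: v_47(1606!) = 34 = 34.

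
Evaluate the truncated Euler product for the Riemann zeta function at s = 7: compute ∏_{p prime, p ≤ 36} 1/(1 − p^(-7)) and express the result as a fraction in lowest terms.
∏ = 37031956963631386906046525229438701635098769061332515193389940565625/36725327022248259763071767483224373757798563246158812707599806493184

The primes p ≤ 36 are [2, 3, 5, 7, 11, 13, 17, 19, 23, 29, 31]. For each prime, (1 − 1/p^7)^(-1) = p^7 / (p^7 − 1). The product is (1 − 1/2^7)^(-1), (1 − 1/3^7)^(-1), (1 − 1/5^7)^(-1), (1 − 1/7^7)^(-1), (1 − 1/11^7)^(-1), (1 − 1/13^7)^(-1), (1 − 1/17^7)^(-1), (1 − 1/19^7)^(-1), (1 − 1/23^7)^(-1), (1 − 1/29^7)^(-1), (1 − 1/31^7)^(-1) = ∏ p^7 / (p^7 − 1) = 37031956963631386906046525229438701635098769061332515193389940565625/36725327022248259763071767483224373757798563246158812707599806493184.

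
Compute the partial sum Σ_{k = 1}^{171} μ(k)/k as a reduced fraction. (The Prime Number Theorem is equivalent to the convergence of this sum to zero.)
Σ μ(k)/k = 976794744883260874795165001864511964953389627727401386703595517/962947420735983927056946215901134429196419130606213075415963491270

Values of μ(k) for 1 ≤ k ≤ 171: μ(1) = 1, μ(2) = -1, μ(3) = -1, μ(5) = -1, μ(6) = 1, μ(7) = -1, μ(10) = 1, μ(11) = -1, μ(13) = -1, μ(14) = 1, μ(15) = 1, μ(17) = -1, μ(19) = -1, μ(21) = 1, μ(22) = 1, μ(23) = -1, μ(26) = 1, μ(29) = -1, μ(30) = -1, μ(31) = -1, μ(33) = 1, μ(34) = 1, μ(35) = 1, μ(37) = -1, μ(38) = 1, μ(39) = 1, μ(41) = -1, μ(42) = -1, μ(43) = -1, μ(46) = 1, μ(47) = -1, μ(51) = 1, μ(53) = -1, μ(55) = 1, μ(57) = 1, μ(58) = 1, μ(59) = -1, μ(61) = -1, μ(62) = 1, μ(65) = 1, μ(66) = -1, μ(67) = -1, μ(69) = 1, μ(70) = -1, μ(71) = -1, μ(73) = -1, μ(74) = 1, μ(77) = 1, μ(78) = -1, μ(79) = -1, μ(82) = 1, μ(83) = -1, μ(85) = 1, μ(86) = 1, μ(87) = 1, μ(89) = -1, μ(91) = 1, μ(93) = 1, μ(94) = 1, μ(95) = 1, μ(97) = -1, μ(101) = -1, μ(102) = -1, μ(103) = -1, μ(105) = -1, μ(106) = 1, μ(107) = -1, μ(109) = -1, μ(110) = -1, μ(111) = 1, μ(113) = -1, μ(114) = -1, μ(115) = 1, μ(118) = 1, μ(119) = 1, μ(122) = 1, μ(123) = 1, μ(127) = -1, μ(129) = 1, μ(130) = -1, μ(131) = -1, μ(133) = 1, μ(134) = 1, μ(137) = -1, μ(138) = -1, μ(139) = -1, μ(141) = 1, μ(142) = 1, μ(143) = 1, μ(145) = 1, μ(146) = 1, μ(149) = -1, μ(151) = -1, μ(154) = -1, μ(155) = 1, μ(157) = -1, μ(158) = 1, μ(159) = 1, μ(161) = 1, μ(163) = -1, μ(165) = -1, μ(166) = 1, μ(167) = -1, μ(170) = -1, with μ = 0 on non-squarefree integers. Summing μ(k)/k for k where μ(k) ≠ 0 gives 976794744883260874795165001864511964953389627727401386703595517/962947420735983927056946215901134429196419130606213075415963491270 ≈ 0.0010. (PNT ⟺ this sum → 0 as n → ∞.)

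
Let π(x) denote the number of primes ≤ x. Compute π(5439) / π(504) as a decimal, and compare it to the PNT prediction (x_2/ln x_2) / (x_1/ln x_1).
π(5439)/π(504) = 718/96 ≈ 7.4792;  PNT prediction ≈ 7.8071.

π(504) = 96 and π(5439) = 718, so π(5439)/π(504) ≈ 7.4792. The PNT-predicted ratio is (5439/ln(5439)) / (504/ln(504)) ≈ 7.8071. The two agree to within a few percent, as expected.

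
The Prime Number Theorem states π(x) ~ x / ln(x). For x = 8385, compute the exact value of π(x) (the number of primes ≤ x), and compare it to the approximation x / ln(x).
π(8385) = 1049;  x/ln(x) ≈ 928.14;  relative error ≈ 11.52%.

Directly count primes up to 8385: π(8385) = 1049. The PNT approximation gives 8385/ln(8385) ≈ 8385/9.03420 ≈ 928.14. Relative error (π(x) − x/ln(x)) / π(x) ≈ 11.52%; the approximation is known to undercount slightly (Li(x) is a better estimate).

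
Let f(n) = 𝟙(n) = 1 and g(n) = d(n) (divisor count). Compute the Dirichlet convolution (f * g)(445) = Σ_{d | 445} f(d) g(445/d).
(𝟙 * d)(445) = 9

Divisors of 445: [1, 5, 89, 445]. For each d | 445:
  d = 1: 𝟙(1) · d(445/1) = 1 · 4 = 4
  d = 5: 𝟙(5) · d(445/5) = 1 · 2 = 2
  d = 89: 𝟙(89) · d(445/89) = 1 · 2 = 2
  d = 445: 𝟙(445) · d(445/445) = 1 · 1 = 1
Summing: (𝟙 * d)(445) = 4 + 2 + 2 + 1 = 9.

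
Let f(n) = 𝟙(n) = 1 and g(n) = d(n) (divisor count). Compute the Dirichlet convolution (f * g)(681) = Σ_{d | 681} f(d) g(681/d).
(𝟙 * d)(681) = 9

Divisors of 681: [1, 3, 227, 681]. For each d | 681:
  d = 1: 𝟙(1) · d(681/1) = 1 · 4 = 4
  d = 3: 𝟙(3) · d(681/3) = 1 · 2 = 2
  d = 227: 𝟙(227) · d(681/227) = 1 · 2 = 2
  d = 681: 𝟙(681) · d(681/681) = 1 · 1 = 1
Summing: (𝟙 * d)(681) = 4 + 2 + 2 + 1 = 9.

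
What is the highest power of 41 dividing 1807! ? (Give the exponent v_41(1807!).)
v_41(1807!) = 45

Legendre's formula: v_p(n!) = Σ_{k ≥ 1} ⌊n / p^k⌋. For p = 41, n = 1807, the terms are:
  ⌊1807/41^1⌋ = ⌊1807/41⌋ = 44
  ⌊1807/41^2⌋ = ⌊1807/1681⌋ = 1
(the next term ⌊1807/41^3⌋ = 0, terminating the sum). Summing: v_41(1807!) = 44 + 1 = 45.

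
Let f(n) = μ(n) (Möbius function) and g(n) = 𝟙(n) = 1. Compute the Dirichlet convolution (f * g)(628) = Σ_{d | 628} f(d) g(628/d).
(μ * 𝟙)(628) = 0

Divisors of 628: [1, 2, 4, 157, 314, 628]. For each d | 628:
  d = 1: μ(1) · 𝟙(628/1) = 1 · 1 = 1
  d = 2: μ(2) · 𝟙(628/2) = -1 · 1 = -1
  d = 4: μ(4) · 𝟙(628/4) = 0 · 1 = 0
  d = 157: μ(157) · 𝟙(628/157) = -1 · 1 = -1
  d = 314: μ(314) · 𝟙(628/314) = 1 · 1 = 1
  d = 628: μ(628) · 𝟙(628/628) = 0 · 1 = 0
Summing: (μ * 𝟙)(628) = 1 + -1 + 0 + -1 + 1 + 0 = 0.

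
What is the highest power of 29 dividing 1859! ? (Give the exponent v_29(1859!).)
v_29(1859!) = 66

Legendre's formula: v_p(n!) = Σ_{k ≥ 1} ⌊n / p^k⌋. For p = 29, n = 1859, the terms are:
  ⌊1859/29^1⌋ = ⌊1859/29⌋ = 64
  ⌊1859/29^2⌋ = ⌊1859/841⌋ = 2
(the next term ⌊1859/29^3⌋ = 0, terminating the sum). Summing: v_29(1859!) = 64 + 2 = 66.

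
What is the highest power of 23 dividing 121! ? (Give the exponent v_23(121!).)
v_23(121!) = 5

Legendre's formula: v_p(n!) = Σ_{k ≥ 1} ⌊n / p^k⌋. For p = 23, n = 121, the terms are:
  ⌊121/23^1⌋ = ⌊121/23⌋ = 5
(the next term ⌊121/23^2⌋ = 0, terminating the sum). Summing: v_23(121!) = 5 = 5.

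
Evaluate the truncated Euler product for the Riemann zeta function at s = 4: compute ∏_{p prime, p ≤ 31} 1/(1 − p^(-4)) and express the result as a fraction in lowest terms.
∏ = 44480956869217573792253389310087/41097743855049154662236160000000

The primes p ≤ 31 are [2, 3, 5, 7, 11, 13, 17, 19, 23, 29, 31]. For each prime, (1 − 1/p^4)^(-1) = p^4 / (p^4 − 1). The product is (1 − 1/2^4)^(-1), (1 − 1/3^4)^(-1), (1 − 1/5^4)^(-1), (1 − 1/7^4)^(-1), (1 − 1/11^4)^(-1), (1 − 1/13^4)^(-1), (1 − 1/17^4)^(-1), (1 − 1/19^4)^(-1), (1 − 1/23^4)^(-1), (1 − 1/29^4)^(-1), (1 − 1/31^4)^(-1) = ∏ p^4 / (p^4 − 1) = 44480956869217573792253389310087/41097743855049154662236160000000.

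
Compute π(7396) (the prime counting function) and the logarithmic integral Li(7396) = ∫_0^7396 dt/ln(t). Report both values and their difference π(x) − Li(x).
π(7396) = 939;  Li(7396) ≈ 958.92;  π(x) − Li(x) ≈ -19.92.

Direct count of primes ≤ 7396 gives π(7396) = 939. Numerical evaluation of the logarithmic integral gives Li(7396) ≈ 958.92. The difference π(x) − Li(x) ≈ -19.92 is typically negative for small/moderate x (Li(x) overestimates), though Littlewood's theorem shows this sign changes infinitely often.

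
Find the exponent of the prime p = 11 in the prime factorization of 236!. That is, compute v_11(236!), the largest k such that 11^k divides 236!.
v_11(236!) = 22

Legendre's formula: v_p(n!) = Σ_{k ≥ 1} ⌊n / p^k⌋. For p = 11, n = 236, the terms are:
  ⌊236/11^1⌋ = ⌊236/11⌋ = 21
  ⌊236/11^2⌋ = ⌊236/121⌋ = 1
(the next term ⌊236/11^3⌋ = 0, terminating the sum). Summing: v_11(236!) = 21 + 1 = 22.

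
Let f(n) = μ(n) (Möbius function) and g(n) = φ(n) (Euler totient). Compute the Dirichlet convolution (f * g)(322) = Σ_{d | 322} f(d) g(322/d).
(μ * φ)(322) = 0

Divisors of 322: [1, 2, 7, 14, 23, 46, 161, 322]. For each d | 322:
  d = 1: μ(1) · φ(322/1) = 1 · 132 = 132
  d = 2: μ(2) · φ(322/2) = -1 · 132 = -132
  d = 7: μ(7) · φ(322/7) = -1 · 22 = -22
  d = 14: μ(14) · φ(322/14) = 1 · 22 = 22
  d = 23: μ(23) · φ(322/23) = -1 · 6 = -6
  d = 46: μ(46) · φ(322/46) = 1 · 6 = 6
  d = 161: μ(161) · φ(322/161) = 1 · 1 = 1
  d = 322: μ(322) · φ(322/322) = -1 · 1 = -1
Summing: (μ * φ)(322) = 132 + -132 + -22 + 22 + -6 + 6 + 1 + -1 = 0.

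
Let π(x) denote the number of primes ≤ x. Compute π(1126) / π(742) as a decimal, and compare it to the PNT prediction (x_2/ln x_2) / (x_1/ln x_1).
π(1126)/π(742) = 188/131 ≈ 1.4351;  PNT prediction ≈ 1.4274.

π(742) = 131 and π(1126) = 188, so π(1126)/π(742) ≈ 1.4351. The PNT-predicted ratio is (1126/ln(1126)) / (742/ln(742)) ≈ 1.4274. The two agree to within a few percent, as expected.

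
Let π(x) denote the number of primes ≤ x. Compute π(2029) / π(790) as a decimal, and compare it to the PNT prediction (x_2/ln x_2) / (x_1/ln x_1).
π(2029)/π(790) = 308/138 ≈ 2.2319;  PNT prediction ≈ 2.2502.

π(790) = 138 and π(2029) = 308, so π(2029)/π(790) ≈ 2.2319. The PNT-predicted ratio is (2029/ln(2029)) / (790/ln(790)) ≈ 2.2502. The two agree to within a few percent, as expected.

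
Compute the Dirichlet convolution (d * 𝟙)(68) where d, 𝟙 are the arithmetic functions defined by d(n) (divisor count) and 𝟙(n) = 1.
(d * 𝟙)(68) = 18

Divisors of 68: [1, 2, 4, 17, 34, 68]. For each d | 68:
  d = 1: d(1) · 𝟙(68/1) = 1 · 1 = 1
  d = 2: d(2) · 𝟙(68/2) = 2 · 1 = 2
  d = 4: d(4) · 𝟙(68/4) = 3 · 1 = 3
  d = 17: d(17) · 𝟙(68/17) = 2 · 1 = 2
  d = 34: d(34) · 𝟙(68/34) = 4 · 1 = 4
  d = 68: d(68) · 𝟙(68/68) = 6 · 1 = 6
Summing: (d * 𝟙)(68) = 1 + 2 + 3 + 2 + 4 + 6 = 18.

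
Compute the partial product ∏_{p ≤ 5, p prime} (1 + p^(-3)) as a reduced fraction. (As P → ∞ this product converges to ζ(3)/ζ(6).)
∏ = 147/125

The primes p ≤ 5 are [2, 3, 5]. For each, (1 + 1/p^3) = (p^3 + 1)/p^3. Multiplying these fractions over p ∈ [2, 3, 5] gives 147/125. (In the limit P → ∞ this tends to ζ(3)/ζ(6).)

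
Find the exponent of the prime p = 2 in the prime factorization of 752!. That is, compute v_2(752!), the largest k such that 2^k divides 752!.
v_2(752!) = 747

Legendre's formula: v_p(n!) = Σ_{k ≥ 1} ⌊n / p^k⌋. For p = 2, n = 752, the terms are:
  ⌊752/2^1⌋ = ⌊752/2⌋ = 376
  ⌊752/2^2⌋ = ⌊752/4⌋ = 188
  ⌊752/2^3⌋ = ⌊752/8⌋ = 94
  ⌊752/2^4⌋ = ⌊752/16⌋ = 47
  ⌊752/2^5⌋ = ⌊752/32⌋ = 23
  ⌊752/2^6⌋ = ⌊752/64⌋ = 11
  ⌊752/2^7⌋ = ⌊752/128⌋ = 5
  ⌊752/2^8⌋ = ⌊752/256⌋ = 2
  ⌊752/2^9⌋ = ⌊752/512⌋ = 1
(the next term ⌊752/2^10⌋ = 0, terminating the sum). Summing: v_2(752!) = 376 + 188 + 94 + 47 + 23 + 11 + 5 + 2 + 1 = 747.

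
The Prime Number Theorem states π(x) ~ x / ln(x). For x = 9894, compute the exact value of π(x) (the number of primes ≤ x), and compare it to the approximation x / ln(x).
π(9894) = 1220;  x/ln(x) ≈ 1075.47;  relative error ≈ 11.85%.

Directly count primes up to 9894: π(9894) = 1220. The PNT approximation gives 9894/ln(9894) ≈ 9894/9.19968 ≈ 1075.47. Relative error (π(x) − x/ln(x)) / π(x) ≈ 11.85%; the approximation is known to undercount slightly (Li(x) is a better estimate).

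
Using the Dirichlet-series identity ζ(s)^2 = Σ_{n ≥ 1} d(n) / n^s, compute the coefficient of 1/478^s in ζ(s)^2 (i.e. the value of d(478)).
d(478) = 4

ζ(s)^2 = (Σ 1/m^s)(Σ 1/k^s). The coefficient of 1/n^s in the product is the number of ordered pairs (m, k) with mk = n, which equals d(n). For n = 478, divisors are [1, 2, 239, 478], so d(478) = 4.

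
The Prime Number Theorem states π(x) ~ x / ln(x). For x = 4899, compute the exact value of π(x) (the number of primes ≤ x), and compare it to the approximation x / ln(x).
π(4899) = 654;  x/ln(x) ≈ 576.57;  relative error ≈ 11.84%.

Directly count primes up to 4899: π(4899) = 654. The PNT approximation gives 4899/ln(4899) ≈ 4899/8.49679 ≈ 576.57. Relative error (π(x) − x/ln(x)) / π(x) ≈ 11.84%; the approximation is known to undercount slightly (Li(x) is a better estimate).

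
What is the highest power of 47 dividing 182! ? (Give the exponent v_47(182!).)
v_47(182!) = 3

Legendre's formula: v_p(n!) = Σ_{k ≥ 1} ⌊n / p^k⌋. For p = 47, n = 182, the terms are:
  ⌊182/47^1⌋ = ⌊182/47⌋ = 3
(the next term ⌊182/47^2⌋ = 0, terminating the sum). Summing: v_47(182!) = 3 = 3.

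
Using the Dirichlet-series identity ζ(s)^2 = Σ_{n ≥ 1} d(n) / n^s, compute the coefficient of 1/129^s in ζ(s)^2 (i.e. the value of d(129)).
d(129) = 4

ζ(s)^2 = (Σ 1/m^s)(Σ 1/k^s). The coefficient of 1/n^s in the product is the number of ordered pairs (m, k) with mk = n, which equals d(n). For n = 129, divisors are [1, 3, 43, 129], so d(129) = 4.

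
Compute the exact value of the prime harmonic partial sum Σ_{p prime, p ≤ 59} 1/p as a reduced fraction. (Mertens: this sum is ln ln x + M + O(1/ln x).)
Σ 1/p = 3263815694539731437539/1922760350154212639070

π(59) = 17, so the primes ≤ 59 are [2, 3, 5, 7, 11, 13, 17, 19, 23, 29, 31, 37, 41, 43, 47, 53, 59]. Summing 1/p over these primes: 3263815694539731437539/1922760350154212639070 ≈ 1.6975. Mertens estimate ln ln(59) + 0.2615 ≈ 1.6670.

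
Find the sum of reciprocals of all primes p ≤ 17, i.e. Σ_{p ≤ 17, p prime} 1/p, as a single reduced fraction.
Σ 1/p = 716167/510510

π(17) = 7, so the primes ≤ 17 are [2, 3, 5, 7, 11, 13, 17]. Summing 1/p over these primes: 716167/510510 ≈ 1.4028. Mertens estimate ln ln(17) + 0.2615 ≈ 1.3029.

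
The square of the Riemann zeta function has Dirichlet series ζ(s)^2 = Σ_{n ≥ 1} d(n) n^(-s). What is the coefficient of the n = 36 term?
d(36) = 9

ζ(s)^2 = (Σ 1/m^s)(Σ 1/k^s). The coefficient of 1/n^s in the product is the number of ordered pairs (m, k) with mk = n, which equals d(n). For n = 36, divisors are [1, 2, 3, 4, 6, 9, 12, 18, 36], so d(36) = 9.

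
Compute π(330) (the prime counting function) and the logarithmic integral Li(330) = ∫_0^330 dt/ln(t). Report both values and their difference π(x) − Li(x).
π(330) = 66;  Li(330) ≈ 73.55;  π(x) − Li(x) ≈ -7.55.

Direct count of primes ≤ 330 gives π(330) = 66. Numerical evaluation of the logarithmic integral gives Li(330) ≈ 73.55. The difference π(x) − Li(x) ≈ -7.55 is typically negative for small/moderate x (Li(x) overestimates), though Littlewood's theorem shows this sign changes infinitely often.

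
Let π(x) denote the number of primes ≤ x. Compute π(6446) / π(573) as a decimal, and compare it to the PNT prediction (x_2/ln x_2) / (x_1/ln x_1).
π(6446)/π(573) = 836/105 ≈ 7.9619;  PNT prediction ≈ 8.1454.

π(573) = 105 and π(6446) = 836, so π(6446)/π(573) ≈ 7.9619. The PNT-predicted ratio is (6446/ln(6446)) / (573/ln(573)) ≈ 8.1454. The two agree to within a few percent, as expected.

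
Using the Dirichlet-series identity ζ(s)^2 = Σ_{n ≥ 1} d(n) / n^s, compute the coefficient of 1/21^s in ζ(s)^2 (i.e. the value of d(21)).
d(21) = 4

ζ(s)^2 = (Σ 1/m^s)(Σ 1/k^s). The coefficient of 1/n^s in the product is the number of ordered pairs (m, k) with mk = n, which equals d(n). For n = 21, divisors are [1, 3, 7, 21], so d(21) = 4.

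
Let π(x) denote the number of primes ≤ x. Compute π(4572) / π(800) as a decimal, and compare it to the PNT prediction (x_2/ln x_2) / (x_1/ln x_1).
π(4572)/π(800) = 619/139 ≈ 4.4532;  PNT prediction ≈ 4.5330.

π(800) = 139 and π(4572) = 619, so π(4572)/π(800) ≈ 4.4532. The PNT-predicted ratio is (4572/ln(4572)) / (800/ln(800)) ≈ 4.5330. The two agree to within a few percent, as expected.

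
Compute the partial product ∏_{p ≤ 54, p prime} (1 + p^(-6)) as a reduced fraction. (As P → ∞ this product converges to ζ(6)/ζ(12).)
∏ = 360549358903447598496102606972302575686854635195266223026920975630213276302501208168000000/354490140797970318435085924328566932610522860437094896232244152761372626351680260596056897

The primes p ≤ 54 are [2, 3, 5, 7, 11, 13, 17, 19, 23, 29, 31, 37, 41, 43, 47, 53]. For each, (1 + 1/p^6) = (p^6 + 1)/p^6. Multiplying these fractions over p ∈ [2, 3, 5, 7, 11, 13, 17, 19, 23, 29, 31, 37, 41, 43, 47, 53] gives 360549358903447598496102606972302575686854635195266223026920975630213276302501208168000000/354490140797970318435085924328566932610522860437094896232244152761372626351680260596056897. (In the limit P → ∞ this tends to ζ(6)/ζ(12).)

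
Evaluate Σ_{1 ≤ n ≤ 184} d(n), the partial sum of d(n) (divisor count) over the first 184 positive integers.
Σ_{n ≤ 184} d(n) = 993

Compute d(n) for each 1 ≤ n ≤ 184: d(1) = 1, d(2) = 2, d(3) = 2, d(4) = 3, d(5) = 2, d(6) = 4, d(7) = 2, d(8) = 4, d(9) = 3, d(10) = 4, d(11) = 2, d(12) = 6, d(13) = 2, d(14) = 4, d(15) = 4, d(16) = 5, d(17) = 2, d(18) = 6, d(19) = 2, d(20) = 6, d(21) = 4, d(22) = 4, d(23) = 2, d(24) = 8, d(25) = 3, d(26) = 4, d(27) = 4, d(28) = 6, d(29) = 2, d(30) = 8, d(31) = 2, d(32) = 6, d(33) = 4, d(34) = 4, d(35) = 4, d(36) = 9, d(37) = 2, d(38) = 4, d(39) = 4, d(40) = 8, d(41) = 2, d(42) = 8, d(43) = 2, d(44) = 6, d(45) = 6, d(46) = 4, d(47) = 2, d(48) = 10, d(49) = 3, d(50) = 6, d(51) = 4, d(52) = 6, d(53) = 2, d(54) = 8, d(55) = 4, d(56) = 8, d(57) = 4, d(58) = 4, d(59) = 2, d(60) = 12, d(61) = 2, d(62) = 4, d(63) = 6, d(64) = 7, d(65) = 4, d(66) = 8, d(67) = 2, d(68) = 6, d(69) = 4, d(70) = 8, d(71) = 2, d(72) = 12, d(73) = 2, d(74) = 4, d(75) = 6, d(76) = 6, d(77) = 4, d(78) = 8, d(79) = 2, d(80) = 10, d(81) = 5, d(82) = 4, d(83) = 2, d(84) = 12, d(85) = 4, d(86) = 4, d(87) = 4, d(88) = 8, d(89) = 2, d(90) = 12, d(91) = 4, d(92) = 6, d(93) = 4, d(94) = 4, d(95) = 4, d(96) = 12, d(97) = 2, d(98) = 6, d(99) = 6, d(100) = 9, d(101) = 2, d(102) = 8, d(103) = 2, d(104) = 8, d(105) = 8, d(106) = 4, d(107) = 2, d(108) = 12, d(109) = 2, d(110) = 8, d(111) = 4, d(112) = 10, d(113) = 2, d(114) = 8, d(115) = 4, d(116) = 6, d(117) = 6, d(118) = 4, d(119) = 4, d(120) = 16, d(121) = 3, d(122) = 4, d(123) = 4, d(124) = 6, d(125) = 4, d(126) = 12, d(127) = 2, d(128) = 8, d(129) = 4, d(130) = 8, d(131) = 2, d(132) = 12, d(133) = 4, d(134) = 4, d(135) = 8, d(136) = 8, d(137) = 2, d(138) = 8, d(139) = 2, d(140) = 12, d(141) = 4, d(142) = 4, d(143) = 4, d(144) = 15, d(145) = 4, d(146) = 4, d(147) = 6, d(148) = 6, d(149) = 2, d(150) = 12, d(151) = 2, d(152) = 8, d(153) = 6, d(154) = 8, d(155) = 4, d(156) = 12, d(157) = 2, d(158) = 4, d(159) = 4, d(160) = 12, d(161) = 4, d(162) = 10, d(163) = 2, d(164) = 6, d(165) = 8, d(166) = 4, d(167) = 2, d(168) = 16, d(169) = 3, d(170) = 8, d(171) = 6, d(172) = 6, d(173) = 2, d(174) = 8, d(175) = 6, d(176) = 10, d(177) = 4, d(178) = 4, d(179) = 2, d(180) = 18, d(181) = 2, d(182) = 8, d(183) = 4, d(184) = 8. Summing all 184 values: 993. (Dirichlet's divisor formula: Σ_{n ≤ x} d(n) = x ln(x) + (2γ − 1) x + O(√x). For x = 184, the asymptotic estimate is ≈ 987.96.)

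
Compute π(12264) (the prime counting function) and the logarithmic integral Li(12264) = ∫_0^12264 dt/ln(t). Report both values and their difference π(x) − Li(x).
π(12264) = 1466;  Li(12264) ≈ 1489.17;  π(x) − Li(x) ≈ -23.17.

Direct count of primes ≤ 12264 gives π(12264) = 1466. Numerical evaluation of the logarithmic integral gives Li(12264) ≈ 1489.17. The difference π(x) − Li(x) ≈ -23.17 is typically negative for small/moderate x (Li(x) overestimates), though Littlewood's theorem shows this sign changes infinitely often.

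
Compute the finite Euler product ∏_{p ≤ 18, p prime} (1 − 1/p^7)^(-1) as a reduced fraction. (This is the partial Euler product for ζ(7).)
∏ = 1568943454272558717737486157352171875/1555952378670727988561018941661818384

The primes p ≤ 18 are [2, 3, 5, 7, 11, 13, 17]. For each prime, (1 − 1/p^7)^(-1) = p^7 / (p^7 − 1). The product is (1 − 1/2^7)^(-1), (1 − 1/3^7)^(-1), (1 − 1/5^7)^(-1), (1 − 1/7^7)^(-1), (1 − 1/11^7)^(-1), (1 − 1/13^7)^(-1), (1 − 1/17^7)^(-1) = ∏ p^7 / (p^7 − 1) = 1568943454272558717737486157352171875/1555952378670727988561018941661818384.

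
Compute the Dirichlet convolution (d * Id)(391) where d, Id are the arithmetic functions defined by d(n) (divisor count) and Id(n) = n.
(d * Id)(391) = 475

Divisors of 391: [1, 17, 23, 391]. For each d | 391:
  d = 1: d(1) · Id(391/1) = 1 · 391 = 391
  d = 17: d(17) · Id(391/17) = 2 · 23 = 46
  d = 23: d(23) · Id(391/23) = 2 · 17 = 34
  d = 391: d(391) · Id(391/391) = 4 · 1 = 4
Summing: (d * Id)(391) = 391 + 46 + 34 + 4 = 475.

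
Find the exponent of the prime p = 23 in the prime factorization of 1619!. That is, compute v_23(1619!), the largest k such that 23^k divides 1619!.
v_23(1619!) = 73

Legendre's formula: v_p(n!) = Σ_{k ≥ 1} ⌊n / p^k⌋. For p = 23, n = 1619, the terms are:
  ⌊1619/23^1⌋ = ⌊1619/23⌋ = 70
  ⌊1619/23^2⌋ = ⌊1619/529⌋ = 3
(the next term ⌊1619/23^3⌋ = 0, terminating the sum). Summing: v_23(1619!) = 70 + 3 = 73.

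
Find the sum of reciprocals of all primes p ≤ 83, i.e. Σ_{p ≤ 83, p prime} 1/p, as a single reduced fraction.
Σ 1/p = 475714535349241099037539188841003/267064515689275851355624017992790

π(83) = 23, so the primes ≤ 83 are [2, 3, 5, 7, 11, 13, 17, 19, 23, 29, 31, 37, 41, 43, 47, 53, 59, 61, 67, 71, 73, 79, 83]. Summing 1/p over these primes: 475714535349241099037539188841003/267064515689275851355624017992790 ≈ 1.7813. Mertens estimate ln ln(83) + 0.2615 ≈ 1.7474.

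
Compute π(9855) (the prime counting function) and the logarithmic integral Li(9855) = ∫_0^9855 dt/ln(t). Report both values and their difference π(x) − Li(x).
π(9855) = 1215;  Li(9855) ≈ 1230.38;  π(x) − Li(x) ≈ -15.38.

Direct count of primes ≤ 9855 gives π(9855) = 1215. Numerical evaluation of the logarithmic integral gives Li(9855) ≈ 1230.38. The difference π(x) − Li(x) ≈ -15.38 is typically negative for small/moderate x (Li(x) overestimates), though Littlewood's theorem shows this sign changes infinitely often.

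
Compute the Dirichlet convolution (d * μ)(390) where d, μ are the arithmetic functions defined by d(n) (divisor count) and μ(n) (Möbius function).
(d * μ)(390) = 1

Divisors of 390: [1, 2, 3, 5, 6, 10, 13, 15, 26, 30, 39, 65, 78, 130, 195, 390]. For each d | 390:
  d = 1: d(1) · μ(390/1) = 1 · 1 = 1
  d = 2: d(2) · μ(390/2) = 2 · -1 = -2
  d = 3: d(3) · μ(390/3) = 2 · -1 = -2
  d = 5: d(5) · μ(390/5) = 2 · -1 = -2
  d = 6: d(6) · μ(390/6) = 4 · 1 = 4
  d = 10: d(10) · μ(390/10) = 4 · 1 = 4
  d = 13: d(13) · μ(390/13) = 2 · -1 = -2
  d = 15: d(15) · μ(390/15) = 4 · 1 = 4
  d = 26: d(26) · μ(390/26) = 4 · 1 = 4
  d = 30: d(30) · μ(390/30) = 8 · -1 = -8
  d = 39: d(39) · μ(390/39) = 4 · 1 = 4
  d = 65: d(65) · μ(390/65) = 4 · 1 = 4
  d = 78: d(78) · μ(390/78) = 8 · -1 = -8
  d = 130: d(130) · μ(390/130) = 8 · -1 = -8
  d = 195: d(195) · μ(390/195) = 8 · -1 = -8
  d = 390: d(390) · μ(390/390) = 16 · 1 = 16
Summing: (d * μ)(390) = 1 + -2 + -2 + -2 + 4 + 4 + -2 + 4 + 4 + -8 + 4 + 4 + -8 + -8 + -8 + 16 = 1.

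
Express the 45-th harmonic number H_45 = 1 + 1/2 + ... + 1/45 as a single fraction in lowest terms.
H_45 = 5914085889685464427/1345655451257488800

Direct summation: H_45 = 1 + 1/2 + ... + 1/45. The least common denominator is lcm(1, ..., 45) = 9419588158802421600; over this denominator the numerator is 9419588158802421600 + 4709794079401210800 + 3139862719600807200 + 2354897039700605400 + 1883917631760484320 + 1569931359800403600 + 1345655451257488800 + 1177448519850302700 + 1046620906533602400 + 941958815880242160 + 856326196254765600 + 784965679900201800 + 724583704523263200 + 672827725628744400 + 627972543920161440 + 588724259925151350 + 554093421106024800 + 523310453266801200 + 495767797831706400 + 470979407940121080 + 448551817085829600 + 428163098127382800 + 409547311252279200 + 392482839950100900 + 376783526352096864 + 362291852261631600 + 348873635511200800 + 336413862814372200 + 324813384786290400 + 313986271960080720 + 303857682542013600 + 294362129962575675 + 285442065418255200 + 277046710553012400 + 269131090251497760 + 261655226633400600 + 254583463751416800 + 247883898915853200 + 241527901507754400 + 235489703970060540 + 229746052653717600 + 224275908542914800 + 219060189739591200 + 214081549063691400 + 209324181306720480 = 41398601227798250989, so H_45 = 41398601227798250989/9419588158802421600; reducing by gcd(41398601227798250989, 9419588158802421600) = 7 gives 5914085889685464427/1345655451257488800 ≈ 4.39495. (The PNT-adjacent estimate ln(45) + γ ≈ 4.38388 matches within O(1/n).)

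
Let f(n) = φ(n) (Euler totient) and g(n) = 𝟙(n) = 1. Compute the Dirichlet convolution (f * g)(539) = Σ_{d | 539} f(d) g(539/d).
(φ * 𝟙)(539) = 539

Divisors of 539: [1, 7, 11, 49, 77, 539]. For each d | 539:
  d = 1: φ(1) · 𝟙(539/1) = 1 · 1 = 1
  d = 7: φ(7) · 𝟙(539/7) = 6 · 1 = 6
  d = 11: φ(11) · 𝟙(539/11) = 10 · 1 = 10
  d = 49: φ(49) · 𝟙(539/49) = 42 · 1 = 42
  d = 77: φ(77) · 𝟙(539/77) = 60 · 1 = 60
  d = 539: φ(539) · 𝟙(539/539) = 420 · 1 = 420
Summing: (φ * 𝟙)(539) = 1 + 6 + 10 + 42 + 60 + 420 = 539.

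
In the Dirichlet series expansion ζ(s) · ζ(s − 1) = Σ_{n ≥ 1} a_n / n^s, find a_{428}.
σ(428) = 756

In the product (Σ m^0/m^s)(Σ k / k^s) = Σ (Σ_{d | n} d) / n^s, the coefficient of 1/n^s is σ(n) = Σ_{d | n} d. For n = 428, divisors are [1, 2, 4, 107, 214, 428]; summing: σ(428) = 756.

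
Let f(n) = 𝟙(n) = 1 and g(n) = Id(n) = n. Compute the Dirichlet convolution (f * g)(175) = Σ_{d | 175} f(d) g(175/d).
(𝟙 * Id)(175) = 248

Divisors of 175: [1, 5, 7, 25, 35, 175]. For each d | 175:
  d = 1: 𝟙(1) · Id(175/1) = 1 · 175 = 175
  d = 5: 𝟙(5) · Id(175/5) = 1 · 35 = 35
  d = 7: 𝟙(7) · Id(175/7) = 1 · 25 = 25
  d = 25: 𝟙(25) · Id(175/25) = 1 · 7 = 7
  d = 35: 𝟙(35) · Id(175/35) = 1 · 5 = 5
  d = 175: 𝟙(175) · Id(175/175) = 1 · 1 = 1
Summing: (𝟙 * Id)(175) = 175 + 35 + 25 + 7 + 5 + 1 = 248.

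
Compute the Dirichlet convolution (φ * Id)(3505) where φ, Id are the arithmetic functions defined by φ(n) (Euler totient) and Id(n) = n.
(φ * Id)(3505) = 12609

Divisors of 3505: [1, 5, 701, 3505]. For each d | 3505:
  d = 1: φ(1) · Id(3505/1) = 1 · 3505 = 3505
  d = 5: φ(5) · Id(3505/5) = 4 · 701 = 2804
  d = 701: φ(701) · Id(3505/701) = 700 · 5 = 3500
  d = 3505: φ(3505) · Id(3505/3505) = 2800 · 1 = 2800
Summing: (φ * Id)(3505) = 3505 + 2804 + 3500 + 2800 = 12609.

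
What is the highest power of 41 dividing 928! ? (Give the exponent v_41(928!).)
v_41(928!) = 22

Legendre's formula: v_p(n!) = Σ_{k ≥ 1} ⌊n / p^k⌋. For p = 41, n = 928, the terms are:
  ⌊928/41^1⌋ = ⌊928/41⌋ = 22
(the next term ⌊928/41^2⌋ = 0, terminating the sum). Summing: v_41(928!) = 22 = 22.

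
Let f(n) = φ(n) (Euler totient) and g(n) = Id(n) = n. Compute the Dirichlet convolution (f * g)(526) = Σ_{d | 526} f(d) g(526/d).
(φ * Id)(526) = 1575

Divisors of 526: [1, 2, 263, 526]. For each d | 526:
  d = 1: φ(1) · Id(526/1) = 1 · 526 = 526
  d = 2: φ(2) · Id(526/2) = 1 · 263 = 263
  d = 263: φ(263) · Id(526/263) = 262 · 2 = 524
  d = 526: φ(526) · Id(526/526) = 262 · 1 = 262
Summing: (φ * Id)(526) = 526 + 263 + 524 + 262 = 1575.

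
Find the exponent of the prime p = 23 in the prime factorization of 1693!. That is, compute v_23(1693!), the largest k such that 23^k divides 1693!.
v_23(1693!) = 76

Legendre's formula: v_p(n!) = Σ_{k ≥ 1} ⌊n / p^k⌋. For p = 23, n = 1693, the terms are:
  ⌊1693/23^1⌋ = ⌊1693/23⌋ = 73
  ⌊1693/23^2⌋ = ⌊1693/529⌋ = 3
(the next term ⌊1693/23^3⌋ = 0, terminating the sum). Summing: v_23(1693!) = 73 + 3 = 76.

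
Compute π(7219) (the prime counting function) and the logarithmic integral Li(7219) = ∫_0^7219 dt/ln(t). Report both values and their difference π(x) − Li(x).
π(7219) = 923;  Li(7219) ≈ 939.02;  π(x) − Li(x) ≈ -16.02.

Direct count of primes ≤ 7219 gives π(7219) = 923. Numerical evaluation of the logarithmic integral gives Li(7219) ≈ 939.02. The difference π(x) − Li(x) ≈ -16.02 is typically negative for small/moderate x (Li(x) overestimates), though Littlewood's theorem shows this sign changes infinitely often.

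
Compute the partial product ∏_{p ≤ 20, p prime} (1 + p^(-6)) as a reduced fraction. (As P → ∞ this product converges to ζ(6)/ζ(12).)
∏ = 10322827120806625262196014218/10149346788166965945179821977

The primes p ≤ 20 are [2, 3, 5, 7, 11, 13, 17, 19]. For each, (1 + 1/p^6) = (p^6 + 1)/p^6. Multiplying these fractions over p ∈ [2, 3, 5, 7, 11, 13, 17, 19] gives 10322827120806625262196014218/10149346788166965945179821977. (In the limit P → ∞ this tends to ζ(6)/ζ(12).)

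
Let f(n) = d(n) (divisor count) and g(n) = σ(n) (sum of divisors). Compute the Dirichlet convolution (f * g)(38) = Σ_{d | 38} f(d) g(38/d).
(d * σ)(38) = 110

Divisors of 38: [1, 2, 19, 38]. For each d | 38:
  d = 1: d(1) · σ(38/1) = 1 · 60 = 60
  d = 2: d(2) · σ(38/2) = 2 · 20 = 40
  d = 19: d(19) · σ(38/19) = 2 · 3 = 6
  d = 38: d(38) · σ(38/38) = 4 · 1 = 4
Summing: (d * σ)(38) = 60 + 40 + 6 + 4 = 110.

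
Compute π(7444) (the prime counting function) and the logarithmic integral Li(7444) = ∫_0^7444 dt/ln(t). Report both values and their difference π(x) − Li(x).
π(7444) = 942;  Li(7444) ≈ 964.30;  π(x) − Li(x) ≈ -22.30.

Direct count of primes ≤ 7444 gives π(7444) = 942. Numerical evaluation of the logarithmic integral gives Li(7444) ≈ 964.30. The difference π(x) − Li(x) ≈ -22.30 is typically negative for small/moderate x (Li(x) overestimates), though Littlewood's theorem shows this sign changes infinitely often.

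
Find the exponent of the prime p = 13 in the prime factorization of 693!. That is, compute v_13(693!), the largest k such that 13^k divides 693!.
v_13(693!) = 57

Legendre's formula: v_p(n!) = Σ_{k ≥ 1} ⌊n / p^k⌋. For p = 13, n = 693, the terms are:
  ⌊693/13^1⌋ = ⌊693/13⌋ = 53
  ⌊693/13^2⌋ = ⌊693/169⌋ = 4
(the next term ⌊693/13^3⌋ = 0, terminating the sum). Summing: v_13(693!) = 53 + 4 = 57.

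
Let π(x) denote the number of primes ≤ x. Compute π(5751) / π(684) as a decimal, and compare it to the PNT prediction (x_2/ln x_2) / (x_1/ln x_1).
π(5751)/π(684) = 757/124 ≈ 6.1048;  PNT prediction ≈ 6.3400.

π(684) = 124 and π(5751) = 757, so π(5751)/π(684) ≈ 6.1048. The PNT-predicted ratio is (5751/ln(5751)) / (684/ln(684)) ≈ 6.3400. The two agree to within a few percent, as expected.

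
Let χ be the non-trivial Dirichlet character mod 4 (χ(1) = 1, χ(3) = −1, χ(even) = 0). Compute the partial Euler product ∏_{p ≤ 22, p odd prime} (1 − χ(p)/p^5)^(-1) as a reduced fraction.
∏ = 8959395755957897476417566375/8993950909687588250159808512

The odd primes p ≤ 22 are [3, 5, 7, 11, 13, 17, 19]. For each, χ(p) = 1 if p ≡ 1 mod 4, χ(p) = −1 if p ≡ 3 mod 4. Taking (1 − χ(p)/p^5)^(-1) = p^5/(p^5 − χ(p)): (1 − (-1)/3^5)^(-1) · (1 − (1)/5^5)^(-1) · (1 − (-1)/7^5)^(-1) · (1 − (-1)/11^5)^(-1) · (1 − (1)/13^5)^(-1) · (1 − (1)/17^5)^(-1) · (1 − (-1)/19^5)^(-1) = 8959395755957897476417566375/8993950909687588250159808512.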